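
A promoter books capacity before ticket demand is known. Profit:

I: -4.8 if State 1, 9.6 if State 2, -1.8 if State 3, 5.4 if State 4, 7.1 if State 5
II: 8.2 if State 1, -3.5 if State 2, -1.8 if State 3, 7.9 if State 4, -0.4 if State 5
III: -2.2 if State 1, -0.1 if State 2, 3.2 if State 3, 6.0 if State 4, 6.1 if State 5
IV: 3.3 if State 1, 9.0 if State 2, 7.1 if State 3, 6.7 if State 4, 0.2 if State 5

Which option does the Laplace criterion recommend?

IV

Row averages: I=3.1, II=2.08, III=2.6, IV=5.26
Highest average = 5.26 → IV.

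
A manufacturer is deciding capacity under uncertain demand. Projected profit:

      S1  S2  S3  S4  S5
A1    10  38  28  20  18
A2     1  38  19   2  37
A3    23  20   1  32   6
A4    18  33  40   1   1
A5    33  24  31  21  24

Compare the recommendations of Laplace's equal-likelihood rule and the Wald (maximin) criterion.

laplace → A5; maximin → A5 (agree)

Row averages: A1=22.8, A2=19.4, A3=16.4, A4=18.6, A5=26.6
Highest average = 26.6 → A5.
Row minima: A1=10, A2=1, A3=1, A4=1, A5=21
Best worst-case = 21 → A5.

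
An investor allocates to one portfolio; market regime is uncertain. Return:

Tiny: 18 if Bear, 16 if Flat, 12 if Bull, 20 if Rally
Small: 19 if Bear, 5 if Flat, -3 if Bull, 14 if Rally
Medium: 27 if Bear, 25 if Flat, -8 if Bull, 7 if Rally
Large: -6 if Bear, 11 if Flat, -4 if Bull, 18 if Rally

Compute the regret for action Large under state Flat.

Best payoff under Flat is 25.
Regret = 25 − 11 = 14.

14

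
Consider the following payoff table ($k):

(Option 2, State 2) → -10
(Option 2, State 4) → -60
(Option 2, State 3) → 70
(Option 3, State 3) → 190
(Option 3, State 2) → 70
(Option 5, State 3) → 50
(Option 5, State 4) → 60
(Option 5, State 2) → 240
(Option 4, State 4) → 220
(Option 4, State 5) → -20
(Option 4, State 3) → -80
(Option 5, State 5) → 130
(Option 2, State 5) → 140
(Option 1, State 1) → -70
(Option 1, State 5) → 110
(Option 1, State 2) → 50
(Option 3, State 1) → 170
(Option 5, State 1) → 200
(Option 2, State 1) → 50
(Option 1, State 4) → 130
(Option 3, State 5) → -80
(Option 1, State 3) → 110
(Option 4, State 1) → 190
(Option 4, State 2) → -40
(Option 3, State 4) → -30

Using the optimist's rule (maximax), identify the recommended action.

Option 5

Row maxima: Option 1=130, Option 2=140, Option 3=190, Option 4=220, Option 5=240
Best best-case = 240 → Option 5.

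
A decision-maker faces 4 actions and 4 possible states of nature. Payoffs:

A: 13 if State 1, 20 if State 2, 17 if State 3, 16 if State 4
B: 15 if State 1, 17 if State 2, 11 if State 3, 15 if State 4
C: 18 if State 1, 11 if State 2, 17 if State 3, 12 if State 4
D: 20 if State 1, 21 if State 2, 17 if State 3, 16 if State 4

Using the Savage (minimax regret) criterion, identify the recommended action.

Column bests: State 1=20, State 2=21, State 3=17, State 4=16.
A regrets: 7, 1, 0, 0 → max 7
B regrets: 5, 4, 6, 1 → max 6
C regrets: 2, 10, 0, 4 → max 10
D regrets: 0, 0, 0, 0 → max 0
Smallest max regret = 0 → D.

D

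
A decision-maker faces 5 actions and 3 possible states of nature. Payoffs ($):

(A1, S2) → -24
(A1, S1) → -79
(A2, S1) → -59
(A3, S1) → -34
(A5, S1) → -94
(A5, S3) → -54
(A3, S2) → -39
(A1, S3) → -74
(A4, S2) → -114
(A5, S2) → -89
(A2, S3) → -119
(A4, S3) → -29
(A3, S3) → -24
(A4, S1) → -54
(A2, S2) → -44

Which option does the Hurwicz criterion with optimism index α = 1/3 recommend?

A1: 1/3·(-24) + 2/3·(-79) = -182/3
A2: 1/3·(-44) + 2/3·(-119) = -94
A3: 1/3·(-24) + 2/3·(-39) = -34
A4: 1/3·(-29) + 2/3·(-114) = -257/3
A5: 1/3·(-54) + 2/3·(-94) = -242/3
Highest Hurwicz score = -34 → A3.

A3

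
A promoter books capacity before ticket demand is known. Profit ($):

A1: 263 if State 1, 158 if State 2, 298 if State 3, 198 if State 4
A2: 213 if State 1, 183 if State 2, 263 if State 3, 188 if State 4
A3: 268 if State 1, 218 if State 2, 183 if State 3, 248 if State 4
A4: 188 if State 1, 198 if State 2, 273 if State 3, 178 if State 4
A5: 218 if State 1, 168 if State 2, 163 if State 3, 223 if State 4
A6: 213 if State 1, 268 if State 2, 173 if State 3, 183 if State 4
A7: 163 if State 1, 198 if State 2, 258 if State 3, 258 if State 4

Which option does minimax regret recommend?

Column bests: State 1=268, State 2=268, State 3=298, State 4=258.
A1 regrets: 5, 110, 0, 60 → max 110
A2 regrets: 55, 85, 35, 70 → max 85
A3 regrets: 0, 50, 115, 10 → max 115
A4 regrets: 80, 70, 25, 80 → max 80
A5 regrets: 50, 100, 135, 35 → max 135
A6 regrets: 55, 0, 125, 75 → max 125
A7 regrets: 105, 70, 40, 0 → max 105
Smallest max regret = 80 → A4.

A4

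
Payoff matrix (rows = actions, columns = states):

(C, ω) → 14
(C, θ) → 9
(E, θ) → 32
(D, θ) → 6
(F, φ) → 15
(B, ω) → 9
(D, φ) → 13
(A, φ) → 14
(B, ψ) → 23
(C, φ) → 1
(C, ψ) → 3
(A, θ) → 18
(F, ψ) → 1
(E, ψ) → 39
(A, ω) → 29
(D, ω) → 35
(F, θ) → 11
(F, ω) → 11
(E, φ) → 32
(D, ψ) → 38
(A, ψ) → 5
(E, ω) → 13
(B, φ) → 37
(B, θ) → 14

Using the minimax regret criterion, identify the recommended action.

Column bests: θ=32, φ=37, ψ=39, ω=35.
A regrets: 14, 23, 34, 6 → max 34
B regrets: 18, 0, 16, 26 → max 26
C regrets: 23, 36, 36, 21 → max 36
D regrets: 26, 24, 1, 0 → max 26
E regrets: 0, 5, 0, 22 → max 22
F regrets: 21, 22, 38, 24 → max 38
Smallest max regret = 22 → E.

E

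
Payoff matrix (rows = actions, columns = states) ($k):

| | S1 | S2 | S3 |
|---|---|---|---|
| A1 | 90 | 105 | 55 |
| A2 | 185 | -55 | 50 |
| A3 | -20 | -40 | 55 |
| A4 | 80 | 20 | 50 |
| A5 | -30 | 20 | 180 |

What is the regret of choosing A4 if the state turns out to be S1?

105

Best payoff under S1 is 185.
Regret = 185 − 80 = 105.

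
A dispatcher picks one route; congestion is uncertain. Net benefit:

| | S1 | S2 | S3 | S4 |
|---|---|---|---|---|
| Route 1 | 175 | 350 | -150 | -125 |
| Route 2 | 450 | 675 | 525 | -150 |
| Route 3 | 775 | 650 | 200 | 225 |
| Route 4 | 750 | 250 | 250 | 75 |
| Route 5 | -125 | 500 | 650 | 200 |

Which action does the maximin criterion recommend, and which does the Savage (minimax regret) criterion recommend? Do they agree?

maximin → Route 3; minimax regret → Route 2 (disagree)

Row minima: Route 1=-150, Route 2=-150, Route 3=200, Route 4=75, Route 5=-125
Best worst-case = 200 → Route 3.
Column bests: S1=775, S2=675, S3=650, S4=225.
Route 1 regrets: 600, 325, 800, 350 → max 800
Route 2 regrets: 325, 0, 125, 375 → max 375
Route 3 regrets: 0, 25, 450, 0 → max 450
Route 4 regrets: 25, 425, 400, 150 → max 425
Route 5 regrets: 900, 175, 0, 25 → max 900
Smallest max regret = 375 → Route 2.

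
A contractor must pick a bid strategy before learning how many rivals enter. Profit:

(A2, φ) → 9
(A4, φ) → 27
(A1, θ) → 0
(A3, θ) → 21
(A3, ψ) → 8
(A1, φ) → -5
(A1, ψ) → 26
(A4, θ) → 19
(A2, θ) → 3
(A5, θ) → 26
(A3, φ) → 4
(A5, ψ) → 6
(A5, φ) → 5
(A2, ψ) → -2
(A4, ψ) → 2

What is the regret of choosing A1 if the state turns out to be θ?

Best payoff under θ is 26.
Regret = 26 − 0 = 26.

26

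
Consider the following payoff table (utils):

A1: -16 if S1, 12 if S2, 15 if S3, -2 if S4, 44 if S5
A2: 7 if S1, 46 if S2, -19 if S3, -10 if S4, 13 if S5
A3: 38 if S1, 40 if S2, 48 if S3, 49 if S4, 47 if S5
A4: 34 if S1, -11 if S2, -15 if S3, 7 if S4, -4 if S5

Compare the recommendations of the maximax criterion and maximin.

maximax → A3; maximin → A3 (agree)

Row maxima: A1=44, A2=46, A3=49, A4=34
Best best-case = 49 → A3.
Row minima: A1=-16, A2=-19, A3=38, A4=-15
Best worst-case = 38 → A3.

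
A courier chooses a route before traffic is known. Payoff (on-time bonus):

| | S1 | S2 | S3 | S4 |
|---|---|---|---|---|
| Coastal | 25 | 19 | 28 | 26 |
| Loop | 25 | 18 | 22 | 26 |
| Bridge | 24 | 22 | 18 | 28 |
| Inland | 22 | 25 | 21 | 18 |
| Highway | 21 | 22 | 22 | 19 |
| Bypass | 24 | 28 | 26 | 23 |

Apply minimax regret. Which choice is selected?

Column bests: S1=25, S2=28, S3=28, S4=28.
Coastal regrets: 0, 9, 0, 2 → max 9
Loop regrets: 0, 10, 6, 2 → max 10
Bridge regrets: 1, 6, 10, 0 → max 10
Inland regrets: 3, 3, 7, 10 → max 10
Highway regrets: 4, 6, 6, 9 → max 9
Bypass regrets: 1, 0, 2, 5 → max 5
Smallest max regret = 5 → Bypass.

Bypass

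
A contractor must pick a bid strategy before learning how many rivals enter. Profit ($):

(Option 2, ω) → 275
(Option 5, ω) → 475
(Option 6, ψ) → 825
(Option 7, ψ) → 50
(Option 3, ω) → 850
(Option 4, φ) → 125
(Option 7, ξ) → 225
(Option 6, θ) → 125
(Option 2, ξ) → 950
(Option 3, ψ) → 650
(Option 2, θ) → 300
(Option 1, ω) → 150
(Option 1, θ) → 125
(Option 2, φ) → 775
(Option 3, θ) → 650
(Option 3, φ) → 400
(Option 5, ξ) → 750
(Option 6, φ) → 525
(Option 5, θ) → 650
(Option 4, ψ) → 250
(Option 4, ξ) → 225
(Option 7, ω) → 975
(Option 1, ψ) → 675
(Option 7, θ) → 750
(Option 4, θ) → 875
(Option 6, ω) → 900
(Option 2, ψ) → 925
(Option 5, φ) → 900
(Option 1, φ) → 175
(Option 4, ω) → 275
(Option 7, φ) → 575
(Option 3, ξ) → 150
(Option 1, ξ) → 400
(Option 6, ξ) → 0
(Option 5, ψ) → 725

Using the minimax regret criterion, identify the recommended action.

Column bests: θ=875, φ=900, ψ=925, ω=975, ξ=950.
Option 1 regrets: 750, 725, 250, 825, 550 → max 825
Option 2 regrets: 575, 125, 0, 700, 0 → max 700
Option 3 regrets: 225, 500, 275, 125, 800 → max 800
Option 4 regrets: 0, 775, 675, 700, 725 → max 775
Option 5 regrets: 225, 0, 200, 500, 200 → max 500
Option 6 regrets: 750, 375, 100, 75, 950 → max 950
Option 7 regrets: 125, 325, 875, 0, 725 → max 875
Smallest max regret = 500 → Option 5.

Option 5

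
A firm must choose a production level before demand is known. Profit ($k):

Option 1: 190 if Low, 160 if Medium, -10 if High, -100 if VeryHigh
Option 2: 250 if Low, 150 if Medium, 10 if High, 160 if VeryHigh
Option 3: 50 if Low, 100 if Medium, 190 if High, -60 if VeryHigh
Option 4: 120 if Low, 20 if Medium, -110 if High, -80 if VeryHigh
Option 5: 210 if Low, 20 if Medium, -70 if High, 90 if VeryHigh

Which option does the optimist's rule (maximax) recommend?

Row maxima: Option 1=190, Option 2=250, Option 3=190, Option 4=120, Option 5=210
Best best-case = 250 → Option 2.

Option 2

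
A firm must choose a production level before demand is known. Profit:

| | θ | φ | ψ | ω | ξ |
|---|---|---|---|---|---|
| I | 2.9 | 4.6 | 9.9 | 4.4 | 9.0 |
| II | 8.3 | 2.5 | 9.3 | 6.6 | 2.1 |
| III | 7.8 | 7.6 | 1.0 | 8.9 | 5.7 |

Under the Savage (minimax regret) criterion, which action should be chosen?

Column bests: θ=8.3, φ=7.6, ψ=9.9, ω=8.9, ξ=9.0.
I regrets: 5.4, 3.0, 0.0, 4.5, 0.0 → max 5.4
II regrets: 0.0, 5.1, 0.6, 2.3, 6.9 → max 6.9
III regrets: 0.5, 0.0, 8.9, 0.0, 3.3 → max 8.9
Smallest max regret = 5.4 → I.

I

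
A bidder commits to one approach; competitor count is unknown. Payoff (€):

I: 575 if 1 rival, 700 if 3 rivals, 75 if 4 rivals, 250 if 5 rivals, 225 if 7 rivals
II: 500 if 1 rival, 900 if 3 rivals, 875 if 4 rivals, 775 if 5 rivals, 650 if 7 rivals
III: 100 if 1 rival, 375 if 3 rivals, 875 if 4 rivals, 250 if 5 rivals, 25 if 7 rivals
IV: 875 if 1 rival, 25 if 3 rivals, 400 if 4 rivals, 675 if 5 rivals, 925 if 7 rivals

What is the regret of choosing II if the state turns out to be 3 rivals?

Best payoff under 3 rivals is 900.
Regret = 900 − 900 = 0.

0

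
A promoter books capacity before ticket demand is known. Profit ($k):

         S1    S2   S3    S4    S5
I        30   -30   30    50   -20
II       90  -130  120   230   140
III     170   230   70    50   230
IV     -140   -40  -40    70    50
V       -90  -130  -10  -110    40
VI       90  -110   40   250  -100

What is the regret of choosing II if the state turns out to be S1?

Best payoff under S1 is 170.
Regret = 170 − 90 = 80.

80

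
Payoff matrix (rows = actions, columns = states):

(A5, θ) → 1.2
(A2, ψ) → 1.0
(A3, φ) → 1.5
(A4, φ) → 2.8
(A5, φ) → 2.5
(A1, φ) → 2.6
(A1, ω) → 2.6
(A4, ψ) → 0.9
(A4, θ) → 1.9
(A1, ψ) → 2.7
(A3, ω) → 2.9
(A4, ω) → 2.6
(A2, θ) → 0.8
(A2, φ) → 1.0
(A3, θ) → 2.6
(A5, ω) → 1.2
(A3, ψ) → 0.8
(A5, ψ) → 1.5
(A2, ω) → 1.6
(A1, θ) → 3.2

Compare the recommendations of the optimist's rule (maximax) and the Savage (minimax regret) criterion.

Row maxima: A1=3.2, A2=1.6, A3=2.9, A4=2.8, A5=2.5
Best best-case = 3.2 → A1.
Column bests: θ=3.2, φ=2.8, ψ=2.7, ω=2.9.
A1 regrets: 0.0, 0.2, 0.0, 0.3 → max 0.3
A2 regrets: 2.4, 1.8, 1.7, 1.3 → max 2.4
A3 regrets: 0.6, 1.3, 1.9, 0.0 → max 1.9
A4 regrets: 1.3, 0.0, 1.8, 0.3 → max 1.8
A5 regrets: 2.0, 0.3, 1.2, 1.7 → max 2.0
Smallest max regret = 0.3 → A1.

maximax → A1; minimax regret → A1 (agree)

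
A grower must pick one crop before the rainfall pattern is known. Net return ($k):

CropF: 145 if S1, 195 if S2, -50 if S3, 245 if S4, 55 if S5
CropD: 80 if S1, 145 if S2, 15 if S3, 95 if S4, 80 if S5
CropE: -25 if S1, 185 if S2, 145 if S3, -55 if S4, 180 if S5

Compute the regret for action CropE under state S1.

Best payoff under S1 is 145.
Regret = 145 − (-25) = 170.

170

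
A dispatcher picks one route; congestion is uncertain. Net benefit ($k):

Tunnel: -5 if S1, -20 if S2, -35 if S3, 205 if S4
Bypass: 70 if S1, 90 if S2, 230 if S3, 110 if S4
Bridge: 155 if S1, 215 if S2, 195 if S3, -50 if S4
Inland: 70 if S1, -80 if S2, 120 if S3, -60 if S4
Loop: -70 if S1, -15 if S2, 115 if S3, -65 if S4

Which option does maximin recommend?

Row minima: Tunnel=-35, Bypass=70, Bridge=-50, Inland=-80, Loop=-70
Best worst-case = 70 → Bypass.

Bypass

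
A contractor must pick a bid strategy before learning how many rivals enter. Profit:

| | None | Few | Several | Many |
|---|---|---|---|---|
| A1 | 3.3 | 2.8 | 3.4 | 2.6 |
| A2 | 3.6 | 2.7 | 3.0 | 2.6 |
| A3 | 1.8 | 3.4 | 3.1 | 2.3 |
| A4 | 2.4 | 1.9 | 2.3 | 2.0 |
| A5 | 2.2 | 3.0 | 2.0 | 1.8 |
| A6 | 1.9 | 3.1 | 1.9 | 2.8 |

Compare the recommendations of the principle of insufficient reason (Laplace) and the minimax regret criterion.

Row averages: A1=3.025, A2=2.975, A3=2.65, A4=2.15, A5=2.25, A6=2.425
Highest average = 3.025 → A1.
Column bests: None=3.6, Few=3.4, Several=3.4, Many=2.8.
A1 regrets: 0.3, 0.6, 0.0, 0.2 → max 0.6
A2 regrets: 0.0, 0.7, 0.4, 0.2 → max 0.7
A3 regrets: 1.8, 0.0, 0.3, 0.5 → max 1.8
A4 regrets: 1.2, 1.5, 1.1, 0.8 → max 1.5
A5 regrets: 1.4, 0.4, 1.4, 1.0 → max 1.4
A6 regrets: 1.7, 0.3, 1.5, 0.0 → max 1.7
Smallest max regret = 0.6 → A1.

laplace → A1; minimax regret → A1 (agree)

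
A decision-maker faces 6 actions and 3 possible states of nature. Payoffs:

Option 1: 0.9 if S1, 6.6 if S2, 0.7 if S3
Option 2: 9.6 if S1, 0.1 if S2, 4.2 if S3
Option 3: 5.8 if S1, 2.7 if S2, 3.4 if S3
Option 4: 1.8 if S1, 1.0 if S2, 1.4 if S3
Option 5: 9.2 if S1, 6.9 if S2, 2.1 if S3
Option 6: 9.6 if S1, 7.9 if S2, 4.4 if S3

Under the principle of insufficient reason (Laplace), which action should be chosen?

Row averages: Option 1=41/15, Option 2=139/30, Option 3=119/30, Option 4=1.4, Option 5=91/15, Option 6=7.3
Highest average = 7.3 → Option 6.

Option 6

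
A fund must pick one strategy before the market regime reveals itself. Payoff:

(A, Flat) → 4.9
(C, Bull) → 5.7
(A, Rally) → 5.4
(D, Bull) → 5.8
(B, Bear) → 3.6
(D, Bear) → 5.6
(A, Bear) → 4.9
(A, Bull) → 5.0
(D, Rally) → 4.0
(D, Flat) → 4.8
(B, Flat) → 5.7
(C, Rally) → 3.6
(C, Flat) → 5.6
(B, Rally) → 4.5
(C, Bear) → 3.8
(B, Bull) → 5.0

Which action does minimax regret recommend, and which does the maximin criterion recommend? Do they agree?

minimax regret → A; maximin → A (agree)

Column bests: Bear=5.6, Flat=5.7, Bull=5.8, Rally=5.4.
A regrets: 0.7, 0.8, 0.8, 0.0 → max 0.8
B regrets: 2.0, 0.0, 0.8, 0.9 → max 2.0
C regrets: 1.8, 0.1, 0.1, 1.8 → max 1.8
D regrets: 0.0, 0.9, 0.0, 1.4 → max 1.4
Smallest max regret = 0.8 → A.
Row minima: A=4.9, B=3.6, C=3.6, D=4.0
Best worst-case = 4.9 → A.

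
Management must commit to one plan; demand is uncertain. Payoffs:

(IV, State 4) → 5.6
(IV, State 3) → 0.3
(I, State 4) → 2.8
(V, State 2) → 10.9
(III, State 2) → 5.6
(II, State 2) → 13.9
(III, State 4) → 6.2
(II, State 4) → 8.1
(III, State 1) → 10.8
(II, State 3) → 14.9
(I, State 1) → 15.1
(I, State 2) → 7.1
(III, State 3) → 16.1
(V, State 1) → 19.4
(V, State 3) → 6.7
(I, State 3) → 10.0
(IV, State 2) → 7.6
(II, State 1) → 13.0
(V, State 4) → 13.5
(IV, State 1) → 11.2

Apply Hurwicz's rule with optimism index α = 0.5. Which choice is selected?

V

I: 0.5·15.1 + 0.5·2.8 = 8.95
II: 0.5·14.9 + 0.5·8.1 = 11.5
III: 0.5·16.1 + 0.5·5.6 = 10.85
IV: 0.5·11.2 + 0.5·0.3 = 5.75
V: 0.5·19.4 + 0.5·6.7 = 13.05
Highest Hurwicz score = 13.05 → V.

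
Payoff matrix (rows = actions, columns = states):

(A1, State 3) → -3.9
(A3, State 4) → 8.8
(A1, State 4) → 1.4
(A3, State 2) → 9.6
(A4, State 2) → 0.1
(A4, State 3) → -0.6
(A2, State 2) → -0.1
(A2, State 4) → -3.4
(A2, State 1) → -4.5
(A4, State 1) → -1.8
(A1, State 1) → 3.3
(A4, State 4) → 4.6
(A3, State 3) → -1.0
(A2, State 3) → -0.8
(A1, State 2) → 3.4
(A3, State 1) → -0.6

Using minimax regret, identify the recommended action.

Column bests: State 1=3.3, State 2=9.6, State 3=-0.6, State 4=8.8.
A1 regrets: 0.0, 6.2, 3.3, 7.4 → max 7.4
A2 regrets: 7.8, 9.7, 0.2, 12.2 → max 12.2
A3 regrets: 3.9, 0.0, 0.4, 0.0 → max 3.9
A4 regrets: 5.1, 9.5, 0.0, 4.2 → max 9.5
Smallest max regret = 3.9 → A3.

A3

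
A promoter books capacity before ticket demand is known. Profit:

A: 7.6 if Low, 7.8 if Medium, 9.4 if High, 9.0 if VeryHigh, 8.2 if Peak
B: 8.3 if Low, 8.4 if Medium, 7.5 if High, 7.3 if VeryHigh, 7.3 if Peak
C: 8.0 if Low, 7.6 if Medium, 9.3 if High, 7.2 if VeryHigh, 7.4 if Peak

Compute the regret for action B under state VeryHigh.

1.7

Best payoff under VeryHigh is 9.0.
Regret = 9.0 − 7.3 = 1.7.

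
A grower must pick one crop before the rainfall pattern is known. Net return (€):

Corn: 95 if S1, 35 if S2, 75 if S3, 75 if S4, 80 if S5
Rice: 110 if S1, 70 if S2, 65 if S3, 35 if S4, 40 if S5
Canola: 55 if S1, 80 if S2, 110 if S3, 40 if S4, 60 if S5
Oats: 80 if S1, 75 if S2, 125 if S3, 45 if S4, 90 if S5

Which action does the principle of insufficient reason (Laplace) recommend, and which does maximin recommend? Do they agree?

Row averages: Corn=72, Rice=64, Canola=69, Oats=83
Highest average = 83 → Oats.
Row minima: Corn=35, Rice=35, Canola=40, Oats=45
Best worst-case = 45 → Oats.

laplace → Oats; maximin → Oats (agree)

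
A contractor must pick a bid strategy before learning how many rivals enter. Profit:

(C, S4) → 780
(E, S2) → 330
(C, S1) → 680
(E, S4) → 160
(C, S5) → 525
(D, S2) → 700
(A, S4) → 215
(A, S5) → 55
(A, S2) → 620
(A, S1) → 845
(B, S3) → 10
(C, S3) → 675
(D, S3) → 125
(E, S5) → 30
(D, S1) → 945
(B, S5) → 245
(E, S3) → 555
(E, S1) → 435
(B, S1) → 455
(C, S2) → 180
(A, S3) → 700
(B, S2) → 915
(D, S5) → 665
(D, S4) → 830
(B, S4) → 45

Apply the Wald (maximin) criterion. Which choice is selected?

C

Row minima: A=55, B=10, C=180, D=125, E=30
Best worst-case = 180 → C.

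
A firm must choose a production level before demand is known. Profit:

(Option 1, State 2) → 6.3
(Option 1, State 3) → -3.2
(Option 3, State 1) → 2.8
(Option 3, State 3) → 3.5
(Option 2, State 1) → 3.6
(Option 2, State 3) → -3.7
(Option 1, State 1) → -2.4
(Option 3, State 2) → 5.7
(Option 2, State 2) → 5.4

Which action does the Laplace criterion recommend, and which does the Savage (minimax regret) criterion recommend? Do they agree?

Row averages: Option 1=7/30, Option 2=53/30, Option 3=4
Highest average = 4 → Option 3.
Column bests: State 1=3.6, State 2=6.3, State 3=3.5.
Option 1 regrets: 6.0, 0.0, 6.7 → max 6.7
Option 2 regrets: 0.0, 0.9, 7.2 → max 7.2
Option 3 regrets: 0.8, 0.6, 0.0 → max 0.8
Smallest max regret = 0.8 → Option 3.

laplace → Option 3; minimax regret → Option 3 (agree)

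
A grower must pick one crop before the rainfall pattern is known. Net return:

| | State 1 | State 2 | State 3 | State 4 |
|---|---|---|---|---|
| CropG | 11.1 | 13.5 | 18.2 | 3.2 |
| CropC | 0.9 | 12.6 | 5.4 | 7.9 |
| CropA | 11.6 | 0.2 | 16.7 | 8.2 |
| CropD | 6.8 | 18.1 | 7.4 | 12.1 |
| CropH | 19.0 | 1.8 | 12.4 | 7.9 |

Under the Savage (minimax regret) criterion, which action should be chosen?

Column bests: State 1=19.0, State 2=18.1, State 3=18.2, State 4=12.1.
CropG regrets: 7.9, 4.6, 0.0, 8.9 → max 8.9
CropC regrets: 18.1, 5.5, 12.8, 4.2 → max 18.1
CropA regrets: 7.4, 17.9, 1.5, 3.9 → max 17.9
CropD regrets: 12.2, 0.0, 10.8, 0.0 → max 12.2
CropH regrets: 0.0, 16.3, 5.8, 4.2 → max 16.3
Smallest max regret = 8.9 → CropG.

CropG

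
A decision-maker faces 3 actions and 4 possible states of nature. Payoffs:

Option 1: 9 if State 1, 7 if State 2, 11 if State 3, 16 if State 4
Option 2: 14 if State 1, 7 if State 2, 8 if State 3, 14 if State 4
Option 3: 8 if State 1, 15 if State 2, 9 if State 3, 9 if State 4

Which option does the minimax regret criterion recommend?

Column bests: State 1=14, State 2=15, State 3=11, State 4=16.
Option 1 regrets: 5, 8, 0, 0 → max 8
Option 2 regrets: 0, 8, 3, 2 → max 8
Option 3 regrets: 6, 0, 2, 7 → max 7
Smallest max regret = 7 → Option 3.

Option 3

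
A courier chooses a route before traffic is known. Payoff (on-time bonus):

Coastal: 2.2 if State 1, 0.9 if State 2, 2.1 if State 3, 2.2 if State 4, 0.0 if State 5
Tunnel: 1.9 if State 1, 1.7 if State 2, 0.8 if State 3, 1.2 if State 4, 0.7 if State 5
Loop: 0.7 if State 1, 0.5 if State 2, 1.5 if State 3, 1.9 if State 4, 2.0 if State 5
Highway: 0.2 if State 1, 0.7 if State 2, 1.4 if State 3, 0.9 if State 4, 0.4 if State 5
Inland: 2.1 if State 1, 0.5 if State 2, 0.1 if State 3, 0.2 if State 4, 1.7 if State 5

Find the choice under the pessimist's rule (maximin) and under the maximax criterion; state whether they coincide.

Row minima: Coastal=0.0, Tunnel=0.7, Loop=0.5, Highway=0.2, Inland=0.1
Best worst-case = 0.7 → Tunnel.
Row maxima: Coastal=2.2, Tunnel=1.9, Loop=2.0, Highway=1.4, Inland=2.1
Best best-case = 2.2 → Coastal.

maximin → Tunnel; maximax → Coastal (disagree)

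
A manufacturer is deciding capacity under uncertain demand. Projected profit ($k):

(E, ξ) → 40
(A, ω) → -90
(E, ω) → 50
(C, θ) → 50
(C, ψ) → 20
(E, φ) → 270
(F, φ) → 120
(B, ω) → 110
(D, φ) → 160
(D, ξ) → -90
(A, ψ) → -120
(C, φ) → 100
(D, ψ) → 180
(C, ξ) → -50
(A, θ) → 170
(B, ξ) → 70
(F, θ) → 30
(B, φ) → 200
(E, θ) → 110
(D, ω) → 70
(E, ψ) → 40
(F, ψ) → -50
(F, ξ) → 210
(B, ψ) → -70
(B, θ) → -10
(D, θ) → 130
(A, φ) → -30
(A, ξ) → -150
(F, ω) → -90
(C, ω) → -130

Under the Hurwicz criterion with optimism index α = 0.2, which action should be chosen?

E

A: 0.2·170 + 0.8·(-150) = -86
B: 0.2·200 + 0.8·(-70) = -16
C: 0.2·100 + 0.8·(-130) = -84
D: 0.2·180 + 0.8·(-90) = -36
E: 0.2·270 + 0.8·40 = 86
F: 0.2·210 + 0.8·(-90) = -30
Highest Hurwicz score = 86 → E.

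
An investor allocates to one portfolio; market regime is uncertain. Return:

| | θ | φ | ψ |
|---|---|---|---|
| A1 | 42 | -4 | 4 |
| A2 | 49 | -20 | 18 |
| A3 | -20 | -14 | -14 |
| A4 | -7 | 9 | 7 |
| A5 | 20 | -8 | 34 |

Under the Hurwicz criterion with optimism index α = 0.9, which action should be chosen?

A1: 0.9·42 + 0.1·(-4) = 37.4
A2: 0.9·49 + 0.1·(-20) = 42.1
A3: 0.9·(-14) + 0.1·(-20) = -14.6
A4: 0.9·9 + 0.1·(-7) = 7.4
A5: 0.9·34 + 0.1·(-8) = 29.8
Highest Hurwicz score = 42.1 → A2.

A2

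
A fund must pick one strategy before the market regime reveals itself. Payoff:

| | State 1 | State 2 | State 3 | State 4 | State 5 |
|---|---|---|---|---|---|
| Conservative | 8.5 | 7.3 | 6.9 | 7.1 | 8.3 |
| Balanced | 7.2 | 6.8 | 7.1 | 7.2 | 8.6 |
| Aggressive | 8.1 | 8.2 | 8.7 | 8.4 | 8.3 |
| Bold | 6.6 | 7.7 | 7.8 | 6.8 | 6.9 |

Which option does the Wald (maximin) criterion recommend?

Aggressive

Row minima: Conservative=6.9, Balanced=6.8, Aggressive=8.1, Bold=6.6
Best worst-case = 8.1 → Aggressive.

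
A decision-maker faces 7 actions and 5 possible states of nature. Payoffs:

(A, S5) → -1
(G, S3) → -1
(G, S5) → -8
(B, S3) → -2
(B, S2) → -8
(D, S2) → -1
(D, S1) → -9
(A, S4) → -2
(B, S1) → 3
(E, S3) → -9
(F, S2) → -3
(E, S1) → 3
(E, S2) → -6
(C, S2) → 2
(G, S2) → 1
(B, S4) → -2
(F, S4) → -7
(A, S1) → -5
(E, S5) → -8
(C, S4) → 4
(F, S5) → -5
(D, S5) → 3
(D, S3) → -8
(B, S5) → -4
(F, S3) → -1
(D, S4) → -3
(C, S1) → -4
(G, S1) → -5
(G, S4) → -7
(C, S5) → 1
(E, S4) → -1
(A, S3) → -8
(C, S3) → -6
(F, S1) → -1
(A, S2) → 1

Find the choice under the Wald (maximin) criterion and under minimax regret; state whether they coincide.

maximin → C; minimax regret → C (agree)

Row minima: A=-8, B=-8, C=-6, D=-9, E=-9, F=-7, G=-8
Best worst-case = -6 → C.
Column bests: S1=3, S2=2, S3=-1, S4=4, S5=3.
A regrets: 8, 1, 7, 6, 4 → max 8
B regrets: 0, 10, 1, 6, 7 → max 10
C regrets: 7, 0, 5, 0, 2 → max 7
D regrets: 12, 3, 7, 7, 0 → max 12
E regrets: 0, 8, 8, 5, 11 → max 11
F regrets: 4, 5, 0, 11, 8 → max 11
G regrets: 8, 1, 0, 11, 11 → max 11
Smallest max regret = 7 → C.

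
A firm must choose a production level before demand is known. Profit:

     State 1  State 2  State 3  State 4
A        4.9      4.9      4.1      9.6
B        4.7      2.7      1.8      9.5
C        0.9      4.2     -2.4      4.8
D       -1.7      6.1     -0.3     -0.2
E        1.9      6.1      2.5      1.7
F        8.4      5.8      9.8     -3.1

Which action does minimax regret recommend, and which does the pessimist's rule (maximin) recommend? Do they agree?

minimax regret → A; maximin → A (agree)

Column bests: State 1=8.4, State 2=6.1, State 3=9.8, State 4=9.6.
A regrets: 3.5, 1.2, 5.7, 0.0 → max 5.7
B regrets: 3.7, 3.4, 8.0, 0.1 → max 8.0
C regrets: 7.5, 1.9, 12.2, 4.8 → max 12.2
D regrets: 10.1, 0.0, 10.1, 9.8 → max 10.1
E regrets: 6.5, 0.0, 7.3, 7.9 → max 7.9
F regrets: 0.0, 0.3, 0.0, 12.7 → max 12.7
Smallest max regret = 5.7 → A.
Row minima: A=4.1, B=1.8, C=-2.4, D=-1.7, E=1.7, F=-3.1
Best worst-case = 4.1 → A.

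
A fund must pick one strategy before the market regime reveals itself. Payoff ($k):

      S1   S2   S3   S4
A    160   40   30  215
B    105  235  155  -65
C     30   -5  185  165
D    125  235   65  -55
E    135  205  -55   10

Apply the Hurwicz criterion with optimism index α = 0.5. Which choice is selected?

A

A: 0.5·215 + 0.5·30 = 122.5
B: 0.5·235 + 0.5·(-65) = 85
C: 0.5·185 + 0.5·(-5) = 90
D: 0.5·235 + 0.5·(-55) = 90
E: 0.5·205 + 0.5·(-55) = 75
Highest Hurwicz score = 122.5 → A.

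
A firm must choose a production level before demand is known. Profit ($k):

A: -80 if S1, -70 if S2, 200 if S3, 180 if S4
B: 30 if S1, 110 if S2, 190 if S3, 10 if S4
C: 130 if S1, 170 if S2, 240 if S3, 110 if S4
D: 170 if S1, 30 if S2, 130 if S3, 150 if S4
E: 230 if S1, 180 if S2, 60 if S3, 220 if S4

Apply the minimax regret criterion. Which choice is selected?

Column bests: S1=230, S2=180, S3=240, S4=220.
A regrets: 310, 250, 40, 40 → max 310
B regrets: 200, 70, 50, 210 → max 210
C regrets: 100, 10, 0, 110 → max 110
D regrets: 60, 150, 110, 70 → max 150
E regrets: 0, 0, 180, 0 → max 180
Smallest max regret = 110 → C.

C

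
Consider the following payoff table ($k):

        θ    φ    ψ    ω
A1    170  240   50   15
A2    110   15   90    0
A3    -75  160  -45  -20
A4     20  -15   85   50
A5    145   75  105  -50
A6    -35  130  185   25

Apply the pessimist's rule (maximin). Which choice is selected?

A1

Row minima: A1=15, A2=0, A3=-75, A4=-15, A5=-50, A6=-35
Best worst-case = 15 → A1.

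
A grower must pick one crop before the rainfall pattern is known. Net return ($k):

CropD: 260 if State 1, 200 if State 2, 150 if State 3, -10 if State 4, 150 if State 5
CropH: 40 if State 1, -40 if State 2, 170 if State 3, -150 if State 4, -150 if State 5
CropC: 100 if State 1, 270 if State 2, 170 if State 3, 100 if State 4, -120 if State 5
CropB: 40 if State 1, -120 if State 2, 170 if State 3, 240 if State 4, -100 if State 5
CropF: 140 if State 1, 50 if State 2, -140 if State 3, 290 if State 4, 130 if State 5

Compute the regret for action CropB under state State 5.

250

Best payoff under State 5 is 150.
Regret = 150 − (-100) = 250.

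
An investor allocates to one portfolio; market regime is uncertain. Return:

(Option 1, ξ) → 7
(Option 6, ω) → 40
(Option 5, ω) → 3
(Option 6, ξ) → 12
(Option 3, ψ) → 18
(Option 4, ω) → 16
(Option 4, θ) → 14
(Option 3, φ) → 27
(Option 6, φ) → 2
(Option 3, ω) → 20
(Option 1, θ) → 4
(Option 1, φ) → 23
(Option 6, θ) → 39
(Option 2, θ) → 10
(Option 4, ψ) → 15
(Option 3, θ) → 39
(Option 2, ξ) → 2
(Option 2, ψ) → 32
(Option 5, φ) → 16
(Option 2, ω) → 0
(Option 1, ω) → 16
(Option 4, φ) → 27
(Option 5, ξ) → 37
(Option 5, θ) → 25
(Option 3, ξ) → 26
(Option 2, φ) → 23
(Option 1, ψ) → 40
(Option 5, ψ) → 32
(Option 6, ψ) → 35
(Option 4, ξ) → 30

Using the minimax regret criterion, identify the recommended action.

Option 3

Column bests: θ=39, φ=27, ψ=40, ω=40, ξ=37.
Option 1 regrets: 35, 4, 0, 24, 30 → max 35
Option 2 regrets: 29, 4, 8, 40, 35 → max 40
Option 3 regrets: 0, 0, 22, 20, 11 → max 22
Option 4 regrets: 25, 0, 25, 24, 7 → max 25
Option 5 regrets: 14, 11, 8, 37, 0 → max 37
Option 6 regrets: 0, 25, 5, 0, 25 → max 25
Smallest max regret = 22 → Option 3.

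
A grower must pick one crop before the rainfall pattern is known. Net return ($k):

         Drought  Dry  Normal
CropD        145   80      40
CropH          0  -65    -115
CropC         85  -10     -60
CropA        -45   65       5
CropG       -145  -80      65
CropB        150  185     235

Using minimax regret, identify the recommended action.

CropB

Column bests: Drought=150, Dry=185, Normal=235.
CropD regrets: 5, 105, 195 → max 195
CropH regrets: 150, 250, 350 → max 350
CropC regrets: 65, 195, 295 → max 295
CropA regrets: 195, 120, 230 → max 230
CropG regrets: 295, 265, 170 → max 295
CropB regrets: 0, 0, 0 → max 0
Smallest max regret = 0 → CropB.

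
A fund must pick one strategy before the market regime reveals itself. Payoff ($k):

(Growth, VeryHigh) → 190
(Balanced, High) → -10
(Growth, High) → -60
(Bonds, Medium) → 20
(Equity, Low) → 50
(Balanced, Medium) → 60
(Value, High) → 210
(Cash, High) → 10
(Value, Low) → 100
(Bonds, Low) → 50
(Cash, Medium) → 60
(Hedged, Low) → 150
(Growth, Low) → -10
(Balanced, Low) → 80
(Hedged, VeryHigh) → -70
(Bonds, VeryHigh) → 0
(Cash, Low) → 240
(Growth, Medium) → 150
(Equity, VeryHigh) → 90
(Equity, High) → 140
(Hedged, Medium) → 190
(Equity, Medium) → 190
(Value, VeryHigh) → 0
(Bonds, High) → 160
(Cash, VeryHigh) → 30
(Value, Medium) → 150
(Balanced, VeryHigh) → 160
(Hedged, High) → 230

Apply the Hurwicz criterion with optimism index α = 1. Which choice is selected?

Cash

Equity: 1·190 + 0·50 = 190
Balanced: 1·160 + 0·(-10) = 160
Growth: 1·190 + 0·(-60) = 190
Bonds: 1·160 + 0·0 = 160
Value: 1·210 + 0·0 = 210
Cash: 1·240 + 0·10 = 240
Hedged: 1·230 + 0·(-70) = 230
Highest Hurwicz score = 240 → Cash.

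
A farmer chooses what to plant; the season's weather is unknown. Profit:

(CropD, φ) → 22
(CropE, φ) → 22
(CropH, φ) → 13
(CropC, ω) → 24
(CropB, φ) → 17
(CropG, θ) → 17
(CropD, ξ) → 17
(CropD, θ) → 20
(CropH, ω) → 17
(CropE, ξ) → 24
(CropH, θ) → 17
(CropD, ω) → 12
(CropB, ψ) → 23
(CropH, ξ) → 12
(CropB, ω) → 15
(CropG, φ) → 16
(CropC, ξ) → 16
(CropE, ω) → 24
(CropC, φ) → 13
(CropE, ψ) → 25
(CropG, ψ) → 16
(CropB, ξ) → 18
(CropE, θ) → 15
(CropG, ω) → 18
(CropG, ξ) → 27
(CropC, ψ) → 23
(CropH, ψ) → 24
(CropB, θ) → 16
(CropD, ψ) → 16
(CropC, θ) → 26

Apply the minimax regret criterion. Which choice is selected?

Column bests: θ=26, φ=22, ψ=25, ω=24, ξ=27.
CropE regrets: 11, 0, 0, 0, 3 → max 11
CropD regrets: 6, 0, 9, 12, 10 → max 12
CropB regrets: 10, 5, 2, 9, 9 → max 10
CropG regrets: 9, 6, 9, 6, 0 → max 9
CropH regrets: 9, 9, 1, 7, 15 → max 15
CropC regrets: 0, 9, 2, 0, 11 → max 11
Smallest max regret = 9 → CropG.

CropG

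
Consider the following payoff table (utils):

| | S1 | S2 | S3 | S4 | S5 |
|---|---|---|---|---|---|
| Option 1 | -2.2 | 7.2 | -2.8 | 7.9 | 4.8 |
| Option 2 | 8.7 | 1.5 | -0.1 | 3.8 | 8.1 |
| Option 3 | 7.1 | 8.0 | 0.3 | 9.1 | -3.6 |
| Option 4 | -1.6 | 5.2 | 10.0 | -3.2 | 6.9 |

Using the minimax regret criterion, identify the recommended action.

Column bests: S1=8.7, S2=8.0, S3=10.0, S4=9.1, S5=8.1.
Option 1 regrets: 10.9, 0.8, 12.8, 1.2, 3.3 → max 12.8
Option 2 regrets: 0.0, 6.5, 10.1, 5.3, 0.0 → max 10.1
Option 3 regrets: 1.6, 0.0, 9.7, 0.0, 11.7 → max 11.7
Option 4 regrets: 10.3, 2.8, 0.0, 12.3, 1.2 → max 12.3
Smallest max regret = 10.1 → Option 2.

Option 2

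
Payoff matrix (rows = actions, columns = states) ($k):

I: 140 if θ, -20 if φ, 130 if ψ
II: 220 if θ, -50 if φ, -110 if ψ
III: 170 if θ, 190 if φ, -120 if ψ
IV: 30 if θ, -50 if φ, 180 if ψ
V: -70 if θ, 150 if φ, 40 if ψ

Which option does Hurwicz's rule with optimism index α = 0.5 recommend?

IV

I: 0.5·140 + 0.5·(-20) = 60
II: 0.5·220 + 0.5·(-110) = 55
III: 0.5·190 + 0.5·(-120) = 35
IV: 0.5·180 + 0.5·(-50) = 65
V: 0.5·150 + 0.5·(-70) = 40
Highest Hurwicz score = 65 → IV.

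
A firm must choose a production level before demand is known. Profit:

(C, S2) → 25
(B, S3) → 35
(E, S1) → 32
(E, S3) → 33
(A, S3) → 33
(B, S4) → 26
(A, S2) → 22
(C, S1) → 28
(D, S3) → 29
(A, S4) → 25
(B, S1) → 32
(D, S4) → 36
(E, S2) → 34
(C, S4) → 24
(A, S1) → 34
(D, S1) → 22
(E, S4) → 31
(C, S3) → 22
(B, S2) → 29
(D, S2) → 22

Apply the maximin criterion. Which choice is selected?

E

Row minima: A=22, B=26, C=22, D=22, E=31
Best worst-case = 31 → E.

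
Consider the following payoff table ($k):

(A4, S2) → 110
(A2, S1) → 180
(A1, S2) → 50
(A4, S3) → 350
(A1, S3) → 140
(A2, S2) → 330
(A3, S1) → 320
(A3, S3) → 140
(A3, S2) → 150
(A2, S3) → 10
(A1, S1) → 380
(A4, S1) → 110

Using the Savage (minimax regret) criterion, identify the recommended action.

Column bests: S1=380, S2=330, S3=350.
A1 regrets: 0, 280, 210 → max 280
A2 regrets: 200, 0, 340 → max 340
A3 regrets: 60, 180, 210 → max 210
A4 regrets: 270, 220, 0 → max 270
Smallest max regret = 210 → A3.

A3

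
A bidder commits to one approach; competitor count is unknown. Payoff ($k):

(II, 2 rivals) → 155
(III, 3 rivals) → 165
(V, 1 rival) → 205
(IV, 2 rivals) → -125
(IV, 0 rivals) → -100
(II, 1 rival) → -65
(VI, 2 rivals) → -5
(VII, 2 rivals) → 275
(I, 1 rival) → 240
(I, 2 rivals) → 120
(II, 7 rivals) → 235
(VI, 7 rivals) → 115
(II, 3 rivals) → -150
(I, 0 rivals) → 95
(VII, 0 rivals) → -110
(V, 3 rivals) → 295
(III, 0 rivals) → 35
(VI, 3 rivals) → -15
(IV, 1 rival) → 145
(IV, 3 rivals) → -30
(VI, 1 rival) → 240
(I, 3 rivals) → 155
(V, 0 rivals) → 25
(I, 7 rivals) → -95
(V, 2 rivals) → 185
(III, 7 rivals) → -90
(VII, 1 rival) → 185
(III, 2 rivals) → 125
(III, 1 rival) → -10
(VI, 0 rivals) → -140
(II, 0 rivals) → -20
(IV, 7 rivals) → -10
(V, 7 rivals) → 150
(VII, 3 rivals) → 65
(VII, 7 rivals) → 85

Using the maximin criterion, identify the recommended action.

Row minima: I=-95, II=-150, III=-90, IV=-125, V=25, VI=-140, VII=-110
Best worst-case = 25 → V.

V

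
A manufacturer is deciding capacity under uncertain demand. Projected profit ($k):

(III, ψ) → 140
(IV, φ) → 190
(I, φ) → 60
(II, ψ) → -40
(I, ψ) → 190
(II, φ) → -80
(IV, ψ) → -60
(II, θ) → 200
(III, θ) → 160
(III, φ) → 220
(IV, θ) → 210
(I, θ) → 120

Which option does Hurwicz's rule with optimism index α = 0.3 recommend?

III

I: 0.3·190 + 0.7·60 = 99
II: 0.3·200 + 0.7·(-80) = 4
III: 0.3·220 + 0.7·140 = 164
IV: 0.3·210 + 0.7·(-60) = 21
Highest Hurwicz score = 164 → III.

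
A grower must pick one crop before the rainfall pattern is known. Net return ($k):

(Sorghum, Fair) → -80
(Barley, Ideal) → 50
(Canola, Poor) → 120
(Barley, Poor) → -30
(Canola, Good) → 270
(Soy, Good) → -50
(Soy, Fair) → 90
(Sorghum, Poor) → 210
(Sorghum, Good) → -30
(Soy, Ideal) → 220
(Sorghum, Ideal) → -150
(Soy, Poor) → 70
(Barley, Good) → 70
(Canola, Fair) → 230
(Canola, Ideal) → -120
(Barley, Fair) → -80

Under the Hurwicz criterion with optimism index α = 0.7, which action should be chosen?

Barley: 0.7·70 + 0.3·(-80) = 25
Soy: 0.7·220 + 0.3·(-50) = 139
Sorghum: 0.7·210 + 0.3·(-150) = 102
Canola: 0.7·270 + 0.3·(-120) = 153
Highest Hurwicz score = 153 → Canola.

Canola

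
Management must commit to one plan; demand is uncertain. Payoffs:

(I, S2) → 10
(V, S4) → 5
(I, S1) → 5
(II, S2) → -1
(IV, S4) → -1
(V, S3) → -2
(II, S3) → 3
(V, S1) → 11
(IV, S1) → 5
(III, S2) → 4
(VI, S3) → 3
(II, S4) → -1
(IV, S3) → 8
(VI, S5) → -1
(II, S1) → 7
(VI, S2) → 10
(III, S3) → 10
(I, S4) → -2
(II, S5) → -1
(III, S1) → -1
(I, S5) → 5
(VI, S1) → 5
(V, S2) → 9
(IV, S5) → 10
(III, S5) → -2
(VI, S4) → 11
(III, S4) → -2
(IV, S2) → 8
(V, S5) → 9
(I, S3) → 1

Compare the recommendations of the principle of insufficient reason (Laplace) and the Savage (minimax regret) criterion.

laplace → V; minimax regret → VI (disagree)

Row averages: I=3.8, II=1.4, III=1.8, IV=6, V=6.4, VI=5.6
Highest average = 6.4 → V.
Column bests: S1=11, S2=10, S3=10, S4=11, S5=10.
I regrets: 6, 0, 9, 13, 5 → max 13
II regrets: 4, 11, 7, 12, 11 → max 12
III regrets: 12, 6, 0, 13, 12 → max 13
IV regrets: 6, 2, 2, 12, 0 → max 12
V regrets: 0, 1, 12, 6, 1 → max 12
VI regrets: 6, 0, 7, 0, 11 → max 11
Smallest max regret = 11 → VI.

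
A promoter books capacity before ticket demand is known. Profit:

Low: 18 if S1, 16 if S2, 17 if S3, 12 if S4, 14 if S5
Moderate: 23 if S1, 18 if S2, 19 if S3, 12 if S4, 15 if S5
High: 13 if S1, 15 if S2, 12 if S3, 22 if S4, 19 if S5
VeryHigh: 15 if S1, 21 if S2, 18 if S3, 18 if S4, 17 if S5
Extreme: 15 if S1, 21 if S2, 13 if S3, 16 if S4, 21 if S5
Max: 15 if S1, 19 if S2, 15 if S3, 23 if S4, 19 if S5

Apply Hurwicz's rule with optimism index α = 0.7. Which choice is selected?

Max

Low: 0.7·18 + 0.3·12 = 16.2
Moderate: 0.7·23 + 0.3·12 = 19.7
High: 0.7·22 + 0.3·12 = 19
VeryHigh: 0.7·21 + 0.3·15 = 19.2
Extreme: 0.7·21 + 0.3·13 = 18.6
Max: 0.7·23 + 0.3·15 = 20.6
Highest Hurwicz score = 20.6 → Max.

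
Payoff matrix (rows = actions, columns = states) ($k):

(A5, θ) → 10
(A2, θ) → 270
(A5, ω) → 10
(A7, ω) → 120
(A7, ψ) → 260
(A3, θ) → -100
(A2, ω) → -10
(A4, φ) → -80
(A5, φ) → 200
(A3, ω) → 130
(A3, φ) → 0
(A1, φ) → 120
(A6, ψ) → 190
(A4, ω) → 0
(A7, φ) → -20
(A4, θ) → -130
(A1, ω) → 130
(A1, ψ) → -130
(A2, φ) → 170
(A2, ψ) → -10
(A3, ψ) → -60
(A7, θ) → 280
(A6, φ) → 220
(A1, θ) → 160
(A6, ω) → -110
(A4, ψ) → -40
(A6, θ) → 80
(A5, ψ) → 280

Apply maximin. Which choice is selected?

Row minima: A1=-130, A2=-10, A3=-100, A4=-130, A5=10, A6=-110, A7=-20
Best worst-case = 10 → A5.

A5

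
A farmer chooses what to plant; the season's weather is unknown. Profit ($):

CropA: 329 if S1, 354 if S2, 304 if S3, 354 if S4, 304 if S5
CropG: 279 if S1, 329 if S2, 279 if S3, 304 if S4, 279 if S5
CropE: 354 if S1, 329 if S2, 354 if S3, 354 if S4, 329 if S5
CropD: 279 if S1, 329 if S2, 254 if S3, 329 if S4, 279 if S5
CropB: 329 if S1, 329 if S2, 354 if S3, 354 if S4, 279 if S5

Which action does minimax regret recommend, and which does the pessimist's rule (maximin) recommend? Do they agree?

Column bests: S1=354, S2=354, S3=354, S4=354, S5=329.
CropA regrets: 25, 0, 50, 0, 25 → max 50
CropG regrets: 75, 25, 75, 50, 50 → max 75
CropE regrets: 0, 25, 0, 0, 0 → max 25
CropD regrets: 75, 25, 100, 25, 50 → max 100
CropB regrets: 25, 25, 0, 0, 50 → max 50
Smallest max regret = 25 → CropE.
Row minima: CropA=304, CropG=279, CropE=329, CropD=254, CropB=279
Best worst-case = 329 → CropE.

minimax regret → CropE; maximin → CropE (agree)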